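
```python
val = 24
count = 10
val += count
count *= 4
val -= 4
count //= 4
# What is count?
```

Answer: 10

Derivation:
Trace (tracking count):
val = 24  # -> val = 24
count = 10  # -> count = 10
val += count  # -> val = 34
count *= 4  # -> count = 40
val -= 4  # -> val = 30
count //= 4  # -> count = 10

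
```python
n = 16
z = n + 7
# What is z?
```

Trace (tracking z):
n = 16  # -> n = 16
z = n + 7  # -> z = 23

Answer: 23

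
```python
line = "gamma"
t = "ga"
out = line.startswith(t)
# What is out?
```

Trace (tracking out):
line = 'gamma'  # -> line = 'gamma'
t = 'ga'  # -> t = 'ga'
out = line.startswith(t)  # -> out = True

Answer: True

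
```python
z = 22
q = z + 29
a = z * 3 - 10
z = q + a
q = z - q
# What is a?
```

Trace (tracking a):
z = 22  # -> z = 22
q = z + 29  # -> q = 51
a = z * 3 - 10  # -> a = 56
z = q + a  # -> z = 107
q = z - q  # -> q = 56

Answer: 56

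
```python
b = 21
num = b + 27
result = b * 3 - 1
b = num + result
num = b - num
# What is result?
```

Trace (tracking result):
b = 21  # -> b = 21
num = b + 27  # -> num = 48
result = b * 3 - 1  # -> result = 62
b = num + result  # -> b = 110
num = b - num  # -> num = 62

Answer: 62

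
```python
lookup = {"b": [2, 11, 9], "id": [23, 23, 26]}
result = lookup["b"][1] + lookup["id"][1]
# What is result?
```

Answer: 34

Derivation:
Trace (tracking result):
lookup = {'b': [2, 11, 9], 'id': [23, 23, 26]}  # -> lookup = {'b': [2, 11, 9], 'id': [23, 23, 26]}
result = lookup['b'][1] + lookup['id'][1]  # -> result = 34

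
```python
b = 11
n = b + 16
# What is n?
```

Answer: 27

Derivation:
Trace (tracking n):
b = 11  # -> b = 11
n = b + 16  # -> n = 27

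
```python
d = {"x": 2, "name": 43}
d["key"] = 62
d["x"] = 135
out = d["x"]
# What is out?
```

Answer: 135

Derivation:
Trace (tracking out):
d = {'x': 2, 'name': 43}  # -> d = {'x': 2, 'name': 43}
d['key'] = 62  # -> d = {'x': 2, 'name': 43, 'key': 62}
d['x'] = 135  # -> d = {'x': 135, 'name': 43, 'key': 62}
out = d['x']  # -> out = 135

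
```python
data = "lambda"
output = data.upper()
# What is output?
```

Trace (tracking output):
data = 'lambda'  # -> data = 'lambda'
output = data.upper()  # -> output = 'LAMBDA'

Answer: 'LAMBDA'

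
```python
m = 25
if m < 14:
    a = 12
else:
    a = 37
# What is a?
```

Trace (tracking a):
m = 25  # -> m = 25
if m < 14:  # condition is False
else:
    a = 37  # -> a = 37

Answer: 37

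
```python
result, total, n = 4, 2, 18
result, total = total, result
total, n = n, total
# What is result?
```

Answer: 2

Derivation:
Trace (tracking result):
result, total, n = (4, 2, 18)  # -> result = 4, total = 2, n = 18
result, total = (total, result)  # -> result = 2, total = 4
total, n = (n, total)  # -> total = 18, n = 4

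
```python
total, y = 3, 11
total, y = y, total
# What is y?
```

Trace (tracking y):
total, y = (3, 11)  # -> total = 3, y = 11
total, y = (y, total)  # -> total = 11, y = 3

Answer: 3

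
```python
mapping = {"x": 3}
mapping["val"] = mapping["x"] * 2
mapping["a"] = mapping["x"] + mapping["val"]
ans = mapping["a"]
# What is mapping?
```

Answer: {'x': 3, 'val': 6, 'a': 9}

Derivation:
Trace (tracking mapping):
mapping = {'x': 3}  # -> mapping = {'x': 3}
mapping['val'] = mapping['x'] * 2  # -> mapping = {'x': 3, 'val': 6}
mapping['a'] = mapping['x'] + mapping['val']  # -> mapping = {'x': 3, 'val': 6, 'a': 9}
ans = mapping['a']  # -> ans = 9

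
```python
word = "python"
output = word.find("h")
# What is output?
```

Answer: 3

Derivation:
Trace (tracking output):
word = 'python'  # -> word = 'python'
output = word.find('h')  # -> output = 3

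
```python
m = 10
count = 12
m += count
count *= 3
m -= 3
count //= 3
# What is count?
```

Trace (tracking count):
m = 10  # -> m = 10
count = 12  # -> count = 12
m += count  # -> m = 22
count *= 3  # -> count = 36
m -= 3  # -> m = 19
count //= 3  # -> count = 12

Answer: 12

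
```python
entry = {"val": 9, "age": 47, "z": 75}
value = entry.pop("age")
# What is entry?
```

Trace (tracking entry):
entry = {'val': 9, 'age': 47, 'z': 75}  # -> entry = {'val': 9, 'age': 47, 'z': 75}
value = entry.pop('age')  # -> value = 47

Answer: {'val': 9, 'z': 75}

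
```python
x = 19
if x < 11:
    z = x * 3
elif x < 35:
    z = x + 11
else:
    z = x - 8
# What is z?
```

Answer: 30

Derivation:
Trace (tracking z):
x = 19  # -> x = 19
if x < 11:  # condition is False
elif x < 35:  # condition is True
    z = x + 11  # -> z = 30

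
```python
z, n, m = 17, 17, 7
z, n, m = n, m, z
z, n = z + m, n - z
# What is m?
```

Trace (tracking m):
z, n, m = (17, 17, 7)  # -> z = 17, n = 17, m = 7
z, n, m = (n, m, z)  # -> z = 17, n = 7, m = 17
z, n = (z + m, n - z)  # -> z = 34, n = -10

Answer: 17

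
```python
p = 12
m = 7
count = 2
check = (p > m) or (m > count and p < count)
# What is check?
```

Trace (tracking check):
p = 12  # -> p = 12
m = 7  # -> m = 7
count = 2  # -> count = 2
check = p > m or (m > count and p < count)  # -> check = True

Answer: True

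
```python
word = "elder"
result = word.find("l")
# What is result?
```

Trace (tracking result):
word = 'elder'  # -> word = 'elder'
result = word.find('l')  # -> result = 1

Answer: 1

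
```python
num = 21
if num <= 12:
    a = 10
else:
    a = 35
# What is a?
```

Answer: 35

Derivation:
Trace (tracking a):
num = 21  # -> num = 21
if num <= 12:  # condition is False
else:
    a = 35  # -> a = 35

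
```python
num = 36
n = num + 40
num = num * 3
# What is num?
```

Answer: 108

Derivation:
Trace (tracking num):
num = 36  # -> num = 36
n = num + 40  # -> n = 76
num = num * 3  # -> num = 108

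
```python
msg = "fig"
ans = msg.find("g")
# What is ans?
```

Answer: 2

Derivation:
Trace (tracking ans):
msg = 'fig'  # -> msg = 'fig'
ans = msg.find('g')  # -> ans = 2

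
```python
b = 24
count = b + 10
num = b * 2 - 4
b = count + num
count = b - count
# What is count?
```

Trace (tracking count):
b = 24  # -> b = 24
count = b + 10  # -> count = 34
num = b * 2 - 4  # -> num = 44
b = count + num  # -> b = 78
count = b - count  # -> count = 44

Answer: 44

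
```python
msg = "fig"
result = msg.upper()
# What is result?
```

Trace (tracking result):
msg = 'fig'  # -> msg = 'fig'
result = msg.upper()  # -> result = 'FIG'

Answer: 'FIG'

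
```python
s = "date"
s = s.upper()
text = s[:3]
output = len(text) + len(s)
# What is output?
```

Answer: 7

Derivation:
Trace (tracking output):
s = 'date'  # -> s = 'date'
s = s.upper()  # -> s = 'DATE'
text = s[:3]  # -> text = 'DAT'
output = len(text) + len(s)  # -> output = 7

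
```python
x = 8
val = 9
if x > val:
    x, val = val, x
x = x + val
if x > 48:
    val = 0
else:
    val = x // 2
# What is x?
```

Trace (tracking x):
x = 8  # -> x = 8
val = 9  # -> val = 9
if x > val:  # condition is False
x = x + val  # -> x = 17
if x > 48:  # condition is False
else:
    val = x // 2  # -> val = 8

Answer: 17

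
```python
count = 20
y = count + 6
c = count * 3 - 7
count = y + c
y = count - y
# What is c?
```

Answer: 53

Derivation:
Trace (tracking c):
count = 20  # -> count = 20
y = count + 6  # -> y = 26
c = count * 3 - 7  # -> c = 53
count = y + c  # -> count = 79
y = count - y  # -> y = 53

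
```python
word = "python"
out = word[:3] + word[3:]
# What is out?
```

Answer: 'python'

Derivation:
Trace (tracking out):
word = 'python'  # -> word = 'python'
out = word[:3] + word[3:]  # -> out = 'python'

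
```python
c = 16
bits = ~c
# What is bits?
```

Trace (tracking bits):
c = 16  # -> c = 16
bits = ~c  # -> bits = -17

Answer: -17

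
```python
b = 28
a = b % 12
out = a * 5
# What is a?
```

Answer: 4

Derivation:
Trace (tracking a):
b = 28  # -> b = 28
a = b % 12  # -> a = 4
out = a * 5  # -> out = 20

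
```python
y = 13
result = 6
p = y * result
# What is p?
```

Answer: 78

Derivation:
Trace (tracking p):
y = 13  # -> y = 13
result = 6  # -> result = 6
p = y * result  # -> p = 78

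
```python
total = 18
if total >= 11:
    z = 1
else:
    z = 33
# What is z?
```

Trace (tracking z):
total = 18  # -> total = 18
if total >= 11:  # condition is True
    z = 1  # -> z = 1

Answer: 1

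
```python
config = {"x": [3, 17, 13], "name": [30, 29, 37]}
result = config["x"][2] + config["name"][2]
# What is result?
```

Answer: 50

Derivation:
Trace (tracking result):
config = {'x': [3, 17, 13], 'name': [30, 29, 37]}  # -> config = {'x': [3, 17, 13], 'name': [30, 29, 37]}
result = config['x'][2] + config['name'][2]  # -> result = 50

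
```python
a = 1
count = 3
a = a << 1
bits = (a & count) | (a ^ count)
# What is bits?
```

Answer: 3

Derivation:
Trace (tracking bits):
a = 1  # -> a = 1
count = 3  # -> count = 3
a = a << 1  # -> a = 2
bits = a & count | a ^ count  # -> bits = 3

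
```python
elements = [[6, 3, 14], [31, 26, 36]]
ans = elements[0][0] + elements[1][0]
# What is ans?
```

Trace (tracking ans):
elements = [[6, 3, 14], [31, 26, 36]]  # -> elements = [[6, 3, 14], [31, 26, 36]]
ans = elements[0][0] + elements[1][0]  # -> ans = 37

Answer: 37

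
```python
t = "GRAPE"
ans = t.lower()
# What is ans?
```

Trace (tracking ans):
t = 'GRAPE'  # -> t = 'GRAPE'
ans = t.lower()  # -> ans = 'grape'

Answer: 'grape'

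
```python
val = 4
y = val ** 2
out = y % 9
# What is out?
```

Answer: 7

Derivation:
Trace (tracking out):
val = 4  # -> val = 4
y = val ** 2  # -> y = 16
out = y % 9  # -> out = 7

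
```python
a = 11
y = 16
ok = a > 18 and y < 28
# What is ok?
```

Trace (tracking ok):
a = 11  # -> a = 11
y = 16  # -> y = 16
ok = a > 18 and y < 28  # -> ok = False

Answer: False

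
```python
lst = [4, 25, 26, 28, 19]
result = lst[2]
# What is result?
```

Trace (tracking result):
lst = [4, 25, 26, 28, 19]  # -> lst = [4, 25, 26, 28, 19]
result = lst[2]  # -> result = 26

Answer: 26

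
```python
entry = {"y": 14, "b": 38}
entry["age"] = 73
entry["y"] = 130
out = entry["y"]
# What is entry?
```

Answer: {'y': 130, 'b': 38, 'age': 73}

Derivation:
Trace (tracking entry):
entry = {'y': 14, 'b': 38}  # -> entry = {'y': 14, 'b': 38}
entry['age'] = 73  # -> entry = {'y': 14, 'b': 38, 'age': 73}
entry['y'] = 130  # -> entry = {'y': 130, 'b': 38, 'age': 73}
out = entry['y']  # -> out = 130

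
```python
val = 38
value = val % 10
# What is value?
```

Trace (tracking value):
val = 38  # -> val = 38
value = val % 10  # -> value = 8

Answer: 8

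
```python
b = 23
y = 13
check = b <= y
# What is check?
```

Answer: False

Derivation:
Trace (tracking check):
b = 23  # -> b = 23
y = 13  # -> y = 13
check = b <= y  # -> check = False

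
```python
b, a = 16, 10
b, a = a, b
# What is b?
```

Answer: 10

Derivation:
Trace (tracking b):
b, a = (16, 10)  # -> b = 16, a = 10
b, a = (a, b)  # -> b = 10, a = 16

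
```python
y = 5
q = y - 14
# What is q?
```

Answer: -9

Derivation:
Trace (tracking q):
y = 5  # -> y = 5
q = y - 14  # -> q = -9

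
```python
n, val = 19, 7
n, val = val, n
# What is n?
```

Answer: 7

Derivation:
Trace (tracking n):
n, val = (19, 7)  # -> n = 19, val = 7
n, val = (val, n)  # -> n = 7, val = 19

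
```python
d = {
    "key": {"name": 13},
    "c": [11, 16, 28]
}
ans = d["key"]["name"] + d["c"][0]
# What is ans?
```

Trace (tracking ans):
d = {'key': {'name': 13}, 'c': [11, 16, 28]}  # -> d = {'key': {'name': 13}, 'c': [11, 16, 28]}
ans = d['key']['name'] + d['c'][0]  # -> ans = 24

Answer: 24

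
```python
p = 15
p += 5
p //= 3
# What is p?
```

Trace (tracking p):
p = 15  # -> p = 15
p += 5  # -> p = 20
p //= 3  # -> p = 6

Answer: 6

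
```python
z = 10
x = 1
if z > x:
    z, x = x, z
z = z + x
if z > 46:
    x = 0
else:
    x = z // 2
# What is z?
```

Trace (tracking z):
z = 10  # -> z = 10
x = 1  # -> x = 1
if z > x:  # condition is True
    z, x = (x, z)  # -> z = 1, x = 10
z = z + x  # -> z = 11
if z > 46:  # condition is False
else:
    x = z // 2  # -> x = 5

Answer: 11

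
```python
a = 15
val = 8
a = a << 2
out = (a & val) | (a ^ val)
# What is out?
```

Trace (tracking out):
a = 15  # -> a = 15
val = 8  # -> val = 8
a = a << 2  # -> a = 60
out = a & val | a ^ val  # -> out = 60

Answer: 60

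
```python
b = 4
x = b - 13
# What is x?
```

Trace (tracking x):
b = 4  # -> b = 4
x = b - 13  # -> x = -9

Answer: -9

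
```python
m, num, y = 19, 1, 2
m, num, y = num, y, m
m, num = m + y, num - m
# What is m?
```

Answer: 20

Derivation:
Trace (tracking m):
m, num, y = (19, 1, 2)  # -> m = 19, num = 1, y = 2
m, num, y = (num, y, m)  # -> m = 1, num = 2, y = 19
m, num = (m + y, num - m)  # -> m = 20, num = 1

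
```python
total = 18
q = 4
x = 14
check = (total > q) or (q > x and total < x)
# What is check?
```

Trace (tracking check):
total = 18  # -> total = 18
q = 4  # -> q = 4
x = 14  # -> x = 14
check = total > q or (q > x and total < x)  # -> check = True

Answer: True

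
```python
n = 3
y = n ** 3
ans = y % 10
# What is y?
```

Answer: 27

Derivation:
Trace (tracking y):
n = 3  # -> n = 3
y = n ** 3  # -> y = 27
ans = y % 10  # -> ans = 7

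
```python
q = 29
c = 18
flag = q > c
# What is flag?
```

Answer: True

Derivation:
Trace (tracking flag):
q = 29  # -> q = 29
c = 18  # -> c = 18
flag = q > c  # -> flag = True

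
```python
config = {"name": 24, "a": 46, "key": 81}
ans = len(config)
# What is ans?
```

Trace (tracking ans):
config = {'name': 24, 'a': 46, 'key': 81}  # -> config = {'name': 24, 'a': 46, 'key': 81}
ans = len(config)  # -> ans = 3

Answer: 3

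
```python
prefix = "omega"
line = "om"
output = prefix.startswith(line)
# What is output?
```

Answer: True

Derivation:
Trace (tracking output):
prefix = 'omega'  # -> prefix = 'omega'
line = 'om'  # -> line = 'om'
output = prefix.startswith(line)  # -> output = True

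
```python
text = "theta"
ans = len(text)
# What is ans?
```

Trace (tracking ans):
text = 'theta'  # -> text = 'theta'
ans = len(text)  # -> ans = 5

Answer: 5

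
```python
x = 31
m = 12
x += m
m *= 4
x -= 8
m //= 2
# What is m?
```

Answer: 24

Derivation:
Trace (tracking m):
x = 31  # -> x = 31
m = 12  # -> m = 12
x += m  # -> x = 43
m *= 4  # -> m = 48
x -= 8  # -> x = 35
m //= 2  # -> m = 24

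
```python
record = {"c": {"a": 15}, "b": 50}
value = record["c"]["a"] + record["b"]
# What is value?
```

Answer: 65

Derivation:
Trace (tracking value):
record = {'c': {'a': 15}, 'b': 50}  # -> record = {'c': {'a': 15}, 'b': 50}
value = record['c']['a'] + record['b']  # -> value = 65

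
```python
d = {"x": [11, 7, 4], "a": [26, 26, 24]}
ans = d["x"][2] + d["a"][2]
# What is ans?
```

Answer: 28

Derivation:
Trace (tracking ans):
d = {'x': [11, 7, 4], 'a': [26, 26, 24]}  # -> d = {'x': [11, 7, 4], 'a': [26, 26, 24]}
ans = d['x'][2] + d['a'][2]  # -> ans = 28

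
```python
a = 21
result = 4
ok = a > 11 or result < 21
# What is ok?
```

Trace (tracking ok):
a = 21  # -> a = 21
result = 4  # -> result = 4
ok = a > 11 or result < 21  # -> ok = True

Answer: True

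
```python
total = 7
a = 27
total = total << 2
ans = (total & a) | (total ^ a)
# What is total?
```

Answer: 28

Derivation:
Trace (tracking total):
total = 7  # -> total = 7
a = 27  # -> a = 27
total = total << 2  # -> total = 28
ans = total & a | total ^ a  # -> ans = 31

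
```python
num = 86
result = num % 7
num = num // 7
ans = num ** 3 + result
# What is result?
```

Trace (tracking result):
num = 86  # -> num = 86
result = num % 7  # -> result = 2
num = num // 7  # -> num = 12
ans = num ** 3 + result  # -> ans = 1730

Answer: 2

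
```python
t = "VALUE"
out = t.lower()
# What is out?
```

Trace (tracking out):
t = 'VALUE'  # -> t = 'VALUE'
out = t.lower()  # -> out = 'value'

Answer: 'value'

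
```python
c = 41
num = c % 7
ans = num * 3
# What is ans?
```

Answer: 18

Derivation:
Trace (tracking ans):
c = 41  # -> c = 41
num = c % 7  # -> num = 6
ans = num * 3  # -> ans = 18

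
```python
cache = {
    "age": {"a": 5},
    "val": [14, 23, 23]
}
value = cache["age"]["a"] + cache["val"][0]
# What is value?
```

Trace (tracking value):
cache = {'age': {'a': 5}, 'val': [14, 23, 23]}  # -> cache = {'age': {'a': 5}, 'val': [14, 23, 23]}
value = cache['age']['a'] + cache['val'][0]  # -> value = 19

Answer: 19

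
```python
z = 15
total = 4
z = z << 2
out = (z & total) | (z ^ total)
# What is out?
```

Trace (tracking out):
z = 15  # -> z = 15
total = 4  # -> total = 4
z = z << 2  # -> z = 60
out = z & total | z ^ total  # -> out = 60

Answer: 60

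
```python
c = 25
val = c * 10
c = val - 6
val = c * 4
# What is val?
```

Trace (tracking val):
c = 25  # -> c = 25
val = c * 10  # -> val = 250
c = val - 6  # -> c = 244
val = c * 4  # -> val = 976

Answer: 976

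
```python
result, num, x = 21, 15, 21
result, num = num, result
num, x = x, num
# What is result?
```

Trace (tracking result):
result, num, x = (21, 15, 21)  # -> result = 21, num = 15, x = 21
result, num = (num, result)  # -> result = 15, num = 21
num, x = (x, num)  # -> num = 21, x = 21

Answer: 15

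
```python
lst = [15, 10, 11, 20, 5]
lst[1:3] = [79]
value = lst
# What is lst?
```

Answer: [15, 79, 20, 5]

Derivation:
Trace (tracking lst):
lst = [15, 10, 11, 20, 5]  # -> lst = [15, 10, 11, 20, 5]
lst[1:3] = [79]  # -> lst = [15, 79, 20, 5]
value = lst  # -> value = [15, 79, 20, 5]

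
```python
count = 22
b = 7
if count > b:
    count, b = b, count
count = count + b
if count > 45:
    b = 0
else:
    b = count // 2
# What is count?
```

Trace (tracking count):
count = 22  # -> count = 22
b = 7  # -> b = 7
if count > b:  # condition is True
    count, b = (b, count)  # -> count = 7, b = 22
count = count + b  # -> count = 29
if count > 45:  # condition is False
else:
    b = count // 2  # -> b = 14

Answer: 29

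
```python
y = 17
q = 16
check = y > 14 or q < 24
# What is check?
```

Trace (tracking check):
y = 17  # -> y = 17
q = 16  # -> q = 16
check = y > 14 or q < 24  # -> check = True

Answer: True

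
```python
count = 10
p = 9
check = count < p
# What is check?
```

Answer: False

Derivation:
Trace (tracking check):
count = 10  # -> count = 10
p = 9  # -> p = 9
check = count < p  # -> check = False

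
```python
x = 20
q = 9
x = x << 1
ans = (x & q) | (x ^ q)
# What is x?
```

Trace (tracking x):
x = 20  # -> x = 20
q = 9  # -> q = 9
x = x << 1  # -> x = 40
ans = x & q | x ^ q  # -> ans = 41

Answer: 40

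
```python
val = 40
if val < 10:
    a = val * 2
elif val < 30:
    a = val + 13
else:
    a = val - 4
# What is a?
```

Answer: 36

Derivation:
Trace (tracking a):
val = 40  # -> val = 40
if val < 10:  # condition is False
elif val < 30:  # condition is False
else:
    a = val - 4  # -> a = 36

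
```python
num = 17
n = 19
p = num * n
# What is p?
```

Trace (tracking p):
num = 17  # -> num = 17
n = 19  # -> n = 19
p = num * n  # -> p = 323

Answer: 323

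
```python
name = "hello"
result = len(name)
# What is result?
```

Trace (tracking result):
name = 'hello'  # -> name = 'hello'
result = len(name)  # -> result = 5

Answer: 5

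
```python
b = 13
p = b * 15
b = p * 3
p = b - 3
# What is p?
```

Answer: 582

Derivation:
Trace (tracking p):
b = 13  # -> b = 13
p = b * 15  # -> p = 195
b = p * 3  # -> b = 585
p = b - 3  # -> p = 582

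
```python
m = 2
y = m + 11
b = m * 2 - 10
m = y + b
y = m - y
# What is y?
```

Trace (tracking y):
m = 2  # -> m = 2
y = m + 11  # -> y = 13
b = m * 2 - 10  # -> b = -6
m = y + b  # -> m = 7
y = m - y  # -> y = -6

Answer: -6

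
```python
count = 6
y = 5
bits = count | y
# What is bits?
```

Trace (tracking bits):
count = 6  # -> count = 6
y = 5  # -> y = 5
bits = count | y  # -> bits = 7

Answer: 7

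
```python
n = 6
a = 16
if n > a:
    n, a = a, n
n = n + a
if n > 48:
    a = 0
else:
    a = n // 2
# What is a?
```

Trace (tracking a):
n = 6  # -> n = 6
a = 16  # -> a = 16
if n > a:  # condition is False
n = n + a  # -> n = 22
if n > 48:  # condition is False
else:
    a = n // 2  # -> a = 11

Answer: 11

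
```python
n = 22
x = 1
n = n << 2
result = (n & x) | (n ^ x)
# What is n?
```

Answer: 88

Derivation:
Trace (tracking n):
n = 22  # -> n = 22
x = 1  # -> x = 1
n = n << 2  # -> n = 88
result = n & x | n ^ x  # -> result = 89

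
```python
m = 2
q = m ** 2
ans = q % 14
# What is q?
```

Trace (tracking q):
m = 2  # -> m = 2
q = m ** 2  # -> q = 4
ans = q % 14  # -> ans = 4

Answer: 4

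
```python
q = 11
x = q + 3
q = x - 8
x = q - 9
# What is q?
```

Trace (tracking q):
q = 11  # -> q = 11
x = q + 3  # -> x = 14
q = x - 8  # -> q = 6
x = q - 9  # -> x = -3

Answer: 6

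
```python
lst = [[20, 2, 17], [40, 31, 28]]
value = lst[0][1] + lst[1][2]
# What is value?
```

Trace (tracking value):
lst = [[20, 2, 17], [40, 31, 28]]  # -> lst = [[20, 2, 17], [40, 31, 28]]
value = lst[0][1] + lst[1][2]  # -> value = 30

Answer: 30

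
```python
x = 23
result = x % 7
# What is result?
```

Answer: 2

Derivation:
Trace (tracking result):
x = 23  # -> x = 23
result = x % 7  # -> result = 2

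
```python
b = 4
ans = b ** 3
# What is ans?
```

Answer: 64

Derivation:
Trace (tracking ans):
b = 4  # -> b = 4
ans = b ** 3  # -> ans = 64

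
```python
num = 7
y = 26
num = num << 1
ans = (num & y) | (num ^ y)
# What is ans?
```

Answer: 30

Derivation:
Trace (tracking ans):
num = 7  # -> num = 7
y = 26  # -> y = 26
num = num << 1  # -> num = 14
ans = num & y | num ^ y  # -> ans = 30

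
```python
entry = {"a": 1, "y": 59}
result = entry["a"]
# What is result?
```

Answer: 1

Derivation:
Trace (tracking result):
entry = {'a': 1, 'y': 59}  # -> entry = {'a': 1, 'y': 59}
result = entry['a']  # -> result = 1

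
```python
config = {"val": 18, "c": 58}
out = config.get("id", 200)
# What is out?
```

Answer: 200

Derivation:
Trace (tracking out):
config = {'val': 18, 'c': 58}  # -> config = {'val': 18, 'c': 58}
out = config.get('id', 200)  # -> out = 200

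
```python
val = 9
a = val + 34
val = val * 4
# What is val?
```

Answer: 36

Derivation:
Trace (tracking val):
val = 9  # -> val = 9
a = val + 34  # -> a = 43
val = val * 4  # -> val = 36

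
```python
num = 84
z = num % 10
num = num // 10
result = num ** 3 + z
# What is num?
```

Answer: 8

Derivation:
Trace (tracking num):
num = 84  # -> num = 84
z = num % 10  # -> z = 4
num = num // 10  # -> num = 8
result = num ** 3 + z  # -> result = 516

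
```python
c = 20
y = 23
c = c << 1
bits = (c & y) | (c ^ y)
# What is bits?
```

Trace (tracking bits):
c = 20  # -> c = 20
y = 23  # -> y = 23
c = c << 1  # -> c = 40
bits = c & y | c ^ y  # -> bits = 63

Answer: 63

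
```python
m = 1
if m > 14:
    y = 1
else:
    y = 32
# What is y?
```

Trace (tracking y):
m = 1  # -> m = 1
if m > 14:  # condition is False
else:
    y = 32  # -> y = 32

Answer: 32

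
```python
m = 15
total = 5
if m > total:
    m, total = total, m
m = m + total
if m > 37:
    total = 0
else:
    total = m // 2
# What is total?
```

Answer: 10

Derivation:
Trace (tracking total):
m = 15  # -> m = 15
total = 5  # -> total = 5
if m > total:  # condition is True
    m, total = (total, m)  # -> m = 5, total = 15
m = m + total  # -> m = 20
if m > 37:  # condition is False
else:
    total = m // 2  # -> total = 10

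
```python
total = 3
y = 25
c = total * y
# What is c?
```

Answer: 75

Derivation:
Trace (tracking c):
total = 3  # -> total = 3
y = 25  # -> y = 25
c = total * y  # -> c = 75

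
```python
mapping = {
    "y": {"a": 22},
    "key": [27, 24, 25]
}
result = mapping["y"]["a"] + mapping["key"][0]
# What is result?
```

Trace (tracking result):
mapping = {'y': {'a': 22}, 'key': [27, 24, 25]}  # -> mapping = {'y': {'a': 22}, 'key': [27, 24, 25]}
result = mapping['y']['a'] + mapping['key'][0]  # -> result = 49

Answer: 49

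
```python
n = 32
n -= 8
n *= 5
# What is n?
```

Answer: 120

Derivation:
Trace (tracking n):
n = 32  # -> n = 32
n -= 8  # -> n = 24
n *= 5  # -> n = 120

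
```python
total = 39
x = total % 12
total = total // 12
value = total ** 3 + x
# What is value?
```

Answer: 30

Derivation:
Trace (tracking value):
total = 39  # -> total = 39
x = total % 12  # -> x = 3
total = total // 12  # -> total = 3
value = total ** 3 + x  # -> value = 30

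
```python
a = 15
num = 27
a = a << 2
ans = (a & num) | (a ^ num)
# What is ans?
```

Answer: 63

Derivation:
Trace (tracking ans):
a = 15  # -> a = 15
num = 27  # -> num = 27
a = a << 2  # -> a = 60
ans = a & num | a ^ num  # -> ans = 63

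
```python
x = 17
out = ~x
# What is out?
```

Answer: -18

Derivation:
Trace (tracking out):
x = 17  # -> x = 17
out = ~x  # -> out = -18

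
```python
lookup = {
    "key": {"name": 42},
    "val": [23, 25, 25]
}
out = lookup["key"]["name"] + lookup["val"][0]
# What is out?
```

Answer: 65

Derivation:
Trace (tracking out):
lookup = {'key': {'name': 42}, 'val': [23, 25, 25]}  # -> lookup = {'key': {'name': 42}, 'val': [23, 25, 25]}
out = lookup['key']['name'] + lookup['val'][0]  # -> out = 65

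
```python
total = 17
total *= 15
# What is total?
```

Answer: 255

Derivation:
Trace (tracking total):
total = 17  # -> total = 17
total *= 15  # -> total = 255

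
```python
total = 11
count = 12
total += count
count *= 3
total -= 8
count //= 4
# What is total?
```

Answer: 15

Derivation:
Trace (tracking total):
total = 11  # -> total = 11
count = 12  # -> count = 12
total += count  # -> total = 23
count *= 3  # -> count = 36
total -= 8  # -> total = 15
count //= 4  # -> count = 9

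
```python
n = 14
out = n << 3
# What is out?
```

Answer: 112

Derivation:
Trace (tracking out):
n = 14  # -> n = 14
out = n << 3  # -> out = 112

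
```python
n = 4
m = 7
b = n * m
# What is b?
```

Answer: 28

Derivation:
Trace (tracking b):
n = 4  # -> n = 4
m = 7  # -> m = 7
b = n * m  # -> b = 28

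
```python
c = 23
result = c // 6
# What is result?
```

Trace (tracking result):
c = 23  # -> c = 23
result = c // 6  # -> result = 3

Answer: 3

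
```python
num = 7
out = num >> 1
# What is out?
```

Trace (tracking out):
num = 7  # -> num = 7
out = num >> 1  # -> out = 3

Answer: 3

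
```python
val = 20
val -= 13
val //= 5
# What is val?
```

Trace (tracking val):
val = 20  # -> val = 20
val -= 13  # -> val = 7
val //= 5  # -> val = 1

Answer: 1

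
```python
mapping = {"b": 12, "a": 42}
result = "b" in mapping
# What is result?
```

Answer: True

Derivation:
Trace (tracking result):
mapping = {'b': 12, 'a': 42}  # -> mapping = {'b': 12, 'a': 42}
result = 'b' in mapping  # -> result = True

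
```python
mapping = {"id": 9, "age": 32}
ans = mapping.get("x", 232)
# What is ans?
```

Answer: 232

Derivation:
Trace (tracking ans):
mapping = {'id': 9, 'age': 32}  # -> mapping = {'id': 9, 'age': 32}
ans = mapping.get('x', 232)  # -> ans = 232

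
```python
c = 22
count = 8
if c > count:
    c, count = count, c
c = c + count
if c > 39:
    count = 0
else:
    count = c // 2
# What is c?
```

Answer: 30

Derivation:
Trace (tracking c):
c = 22  # -> c = 22
count = 8  # -> count = 8
if c > count:  # condition is True
    c, count = (count, c)  # -> c = 8, count = 22
c = c + count  # -> c = 30
if c > 39:  # condition is False
else:
    count = c // 2  # -> count = 15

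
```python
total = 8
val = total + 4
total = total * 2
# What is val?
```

Answer: 12

Derivation:
Trace (tracking val):
total = 8  # -> total = 8
val = total + 4  # -> val = 12
total = total * 2  # -> total = 16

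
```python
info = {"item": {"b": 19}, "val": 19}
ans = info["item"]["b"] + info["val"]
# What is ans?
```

Answer: 38

Derivation:
Trace (tracking ans):
info = {'item': {'b': 19}, 'val': 19}  # -> info = {'item': {'b': 19}, 'val': 19}
ans = info['item']['b'] + info['val']  # -> ans = 38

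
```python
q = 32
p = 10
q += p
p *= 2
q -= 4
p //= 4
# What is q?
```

Trace (tracking q):
q = 32  # -> q = 32
p = 10  # -> p = 10
q += p  # -> q = 42
p *= 2  # -> p = 20
q -= 4  # -> q = 38
p //= 4  # -> p = 5

Answer: 38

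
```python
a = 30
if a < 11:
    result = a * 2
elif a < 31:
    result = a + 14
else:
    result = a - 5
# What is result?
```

Answer: 44

Derivation:
Trace (tracking result):
a = 30  # -> a = 30
if a < 11:  # condition is False
elif a < 31:  # condition is True
    result = a + 14  # -> result = 44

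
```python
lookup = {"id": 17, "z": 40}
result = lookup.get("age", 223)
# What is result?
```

Trace (tracking result):
lookup = {'id': 17, 'z': 40}  # -> lookup = {'id': 17, 'z': 40}
result = lookup.get('age', 223)  # -> result = 223

Answer: 223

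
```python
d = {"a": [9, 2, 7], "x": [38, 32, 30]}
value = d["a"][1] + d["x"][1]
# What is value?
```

Answer: 34

Derivation:
Trace (tracking value):
d = {'a': [9, 2, 7], 'x': [38, 32, 30]}  # -> d = {'a': [9, 2, 7], 'x': [38, 32, 30]}
value = d['a'][1] + d['x'][1]  # -> value = 34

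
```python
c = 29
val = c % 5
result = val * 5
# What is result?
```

Trace (tracking result):
c = 29  # -> c = 29
val = c % 5  # -> val = 4
result = val * 5  # -> result = 20

Answer: 20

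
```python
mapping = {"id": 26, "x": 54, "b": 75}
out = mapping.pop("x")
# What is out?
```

Answer: 54

Derivation:
Trace (tracking out):
mapping = {'id': 26, 'x': 54, 'b': 75}  # -> mapping = {'id': 26, 'x': 54, 'b': 75}
out = mapping.pop('x')  # -> out = 54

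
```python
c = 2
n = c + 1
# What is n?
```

Trace (tracking n):
c = 2  # -> c = 2
n = c + 1  # -> n = 3

Answer: 3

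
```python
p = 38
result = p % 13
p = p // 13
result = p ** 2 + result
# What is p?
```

Answer: 2

Derivation:
Trace (tracking p):
p = 38  # -> p = 38
result = p % 13  # -> result = 12
p = p // 13  # -> p = 2
result = p ** 2 + result  # -> result = 16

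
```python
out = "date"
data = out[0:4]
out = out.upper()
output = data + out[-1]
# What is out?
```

Answer: 'DATE'

Derivation:
Trace (tracking out):
out = 'date'  # -> out = 'date'
data = out[0:4]  # -> data = 'date'
out = out.upper()  # -> out = 'DATE'
output = data + out[-1]  # -> output = 'dateE'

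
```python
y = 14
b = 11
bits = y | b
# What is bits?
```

Answer: 15

Derivation:
Trace (tracking bits):
y = 14  # -> y = 14
b = 11  # -> b = 11
bits = y | b  # -> bits = 15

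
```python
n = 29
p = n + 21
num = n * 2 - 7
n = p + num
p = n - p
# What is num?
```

Answer: 51

Derivation:
Trace (tracking num):
n = 29  # -> n = 29
p = n + 21  # -> p = 50
num = n * 2 - 7  # -> num = 51
n = p + num  # -> n = 101
p = n - p  # -> p = 51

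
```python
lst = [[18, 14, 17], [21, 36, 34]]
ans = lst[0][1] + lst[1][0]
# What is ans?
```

Trace (tracking ans):
lst = [[18, 14, 17], [21, 36, 34]]  # -> lst = [[18, 14, 17], [21, 36, 34]]
ans = lst[0][1] + lst[1][0]  # -> ans = 35

Answer: 35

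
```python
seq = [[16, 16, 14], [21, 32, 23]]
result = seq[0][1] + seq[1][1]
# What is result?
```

Trace (tracking result):
seq = [[16, 16, 14], [21, 32, 23]]  # -> seq = [[16, 16, 14], [21, 32, 23]]
result = seq[0][1] + seq[1][1]  # -> result = 48

Answer: 48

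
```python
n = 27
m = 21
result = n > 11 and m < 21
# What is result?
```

Trace (tracking result):
n = 27  # -> n = 27
m = 21  # -> m = 21
result = n > 11 and m < 21  # -> result = False

Answer: False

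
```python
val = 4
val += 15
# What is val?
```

Answer: 19

Derivation:
Trace (tracking val):
val = 4  # -> val = 4
val += 15  # -> val = 19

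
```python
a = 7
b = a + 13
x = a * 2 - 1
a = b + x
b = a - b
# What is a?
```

Answer: 33

Derivation:
Trace (tracking a):
a = 7  # -> a = 7
b = a + 13  # -> b = 20
x = a * 2 - 1  # -> x = 13
a = b + x  # -> a = 33
b = a - b  # -> b = 13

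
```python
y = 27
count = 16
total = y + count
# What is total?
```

Trace (tracking total):
y = 27  # -> y = 27
count = 16  # -> count = 16
total = y + count  # -> total = 43

Answer: 43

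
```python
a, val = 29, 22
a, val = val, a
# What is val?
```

Answer: 29

Derivation:
Trace (tracking val):
a, val = (29, 22)  # -> a = 29, val = 22
a, val = (val, a)  # -> a = 22, val = 29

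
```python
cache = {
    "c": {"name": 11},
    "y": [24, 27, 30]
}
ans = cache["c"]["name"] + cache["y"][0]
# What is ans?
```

Trace (tracking ans):
cache = {'c': {'name': 11}, 'y': [24, 27, 30]}  # -> cache = {'c': {'name': 11}, 'y': [24, 27, 30]}
ans = cache['c']['name'] + cache['y'][0]  # -> ans = 35

Answer: 35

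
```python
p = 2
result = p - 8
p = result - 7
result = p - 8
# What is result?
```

Trace (tracking result):
p = 2  # -> p = 2
result = p - 8  # -> result = -6
p = result - 7  # -> p = -13
result = p - 8  # -> result = -21

Answer: -21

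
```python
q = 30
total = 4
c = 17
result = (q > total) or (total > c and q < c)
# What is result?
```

Answer: True

Derivation:
Trace (tracking result):
q = 30  # -> q = 30
total = 4  # -> total = 4
c = 17  # -> c = 17
result = q > total or (total > c and q < c)  # -> result = True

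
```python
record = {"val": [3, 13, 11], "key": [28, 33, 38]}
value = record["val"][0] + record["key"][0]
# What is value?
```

Trace (tracking value):
record = {'val': [3, 13, 11], 'key': [28, 33, 38]}  # -> record = {'val': [3, 13, 11], 'key': [28, 33, 38]}
value = record['val'][0] + record['key'][0]  # -> value = 31

Answer: 31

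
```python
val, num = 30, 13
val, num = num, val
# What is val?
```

Trace (tracking val):
val, num = (30, 13)  # -> val = 30, num = 13
val, num = (num, val)  # -> val = 13, num = 30

Answer: 13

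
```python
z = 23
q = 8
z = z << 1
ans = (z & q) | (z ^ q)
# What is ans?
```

Trace (tracking ans):
z = 23  # -> z = 23
q = 8  # -> q = 8
z = z << 1  # -> z = 46
ans = z & q | z ^ q  # -> ans = 46

Answer: 46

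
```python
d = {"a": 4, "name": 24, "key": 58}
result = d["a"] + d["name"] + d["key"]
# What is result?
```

Trace (tracking result):
d = {'a': 4, 'name': 24, 'key': 58}  # -> d = {'a': 4, 'name': 24, 'key': 58}
result = d['a'] + d['name'] + d['key']  # -> result = 86

Answer: 86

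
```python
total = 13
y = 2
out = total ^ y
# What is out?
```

Answer: 15

Derivation:
Trace (tracking out):
total = 13  # -> total = 13
y = 2  # -> y = 2
out = total ^ y  # -> out = 15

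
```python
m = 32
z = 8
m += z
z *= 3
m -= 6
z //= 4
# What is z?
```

Trace (tracking z):
m = 32  # -> m = 32
z = 8  # -> z = 8
m += z  # -> m = 40
z *= 3  # -> z = 24
m -= 6  # -> m = 34
z //= 4  # -> z = 6

Answer: 6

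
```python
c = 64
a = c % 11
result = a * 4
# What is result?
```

Answer: 36

Derivation:
Trace (tracking result):
c = 64  # -> c = 64
a = c % 11  # -> a = 9
result = a * 4  # -> result = 36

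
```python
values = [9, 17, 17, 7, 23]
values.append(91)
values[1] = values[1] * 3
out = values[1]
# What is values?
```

Answer: [9, 51, 17, 7, 23, 91]

Derivation:
Trace (tracking values):
values = [9, 17, 17, 7, 23]  # -> values = [9, 17, 17, 7, 23]
values.append(91)  # -> values = [9, 17, 17, 7, 23, 91]
values[1] = values[1] * 3  # -> values = [9, 51, 17, 7, 23, 91]
out = values[1]  # -> out = 51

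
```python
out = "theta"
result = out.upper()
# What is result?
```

Answer: 'THETA'

Derivation:
Trace (tracking result):
out = 'theta'  # -> out = 'theta'
result = out.upper()  # -> result = 'THETA'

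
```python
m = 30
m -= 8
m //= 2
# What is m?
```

Answer: 11

Derivation:
Trace (tracking m):
m = 30  # -> m = 30
m -= 8  # -> m = 22
m //= 2  # -> m = 11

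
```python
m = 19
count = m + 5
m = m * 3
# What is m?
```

Trace (tracking m):
m = 19  # -> m = 19
count = m + 5  # -> count = 24
m = m * 3  # -> m = 57

Answer: 57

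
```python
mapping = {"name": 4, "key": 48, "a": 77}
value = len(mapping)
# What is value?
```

Trace (tracking value):
mapping = {'name': 4, 'key': 48, 'a': 77}  # -> mapping = {'name': 4, 'key': 48, 'a': 77}
value = len(mapping)  # -> value = 3

Answer: 3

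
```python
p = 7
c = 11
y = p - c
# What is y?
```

Answer: -4

Derivation:
Trace (tracking y):
p = 7  # -> p = 7
c = 11  # -> c = 11
y = p - c  # -> y = -4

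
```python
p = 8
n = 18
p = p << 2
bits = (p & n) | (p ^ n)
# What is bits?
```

Trace (tracking bits):
p = 8  # -> p = 8
n = 18  # -> n = 18
p = p << 2  # -> p = 32
bits = p & n | p ^ n  # -> bits = 50

Answer: 50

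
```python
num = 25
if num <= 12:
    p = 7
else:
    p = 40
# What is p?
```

Answer: 40

Derivation:
Trace (tracking p):
num = 25  # -> num = 25
if num <= 12:  # condition is False
else:
    p = 40  # -> p = 40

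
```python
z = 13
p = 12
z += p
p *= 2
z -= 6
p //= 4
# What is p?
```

Answer: 6

Derivation:
Trace (tracking p):
z = 13  # -> z = 13
p = 12  # -> p = 12
z += p  # -> z = 25
p *= 2  # -> p = 24
z -= 6  # -> z = 19
p //= 4  # -> p = 6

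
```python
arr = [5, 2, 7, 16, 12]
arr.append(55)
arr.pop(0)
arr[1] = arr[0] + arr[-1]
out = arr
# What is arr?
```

Answer: [2, 57, 16, 12, 55]

Derivation:
Trace (tracking arr):
arr = [5, 2, 7, 16, 12]  # -> arr = [5, 2, 7, 16, 12]
arr.append(55)  # -> arr = [5, 2, 7, 16, 12, 55]
arr.pop(0)  # -> arr = [2, 7, 16, 12, 55]
arr[1] = arr[0] + arr[-1]  # -> arr = [2, 57, 16, 12, 55]
out = arr  # -> out = [2, 57, 16, 12, 55]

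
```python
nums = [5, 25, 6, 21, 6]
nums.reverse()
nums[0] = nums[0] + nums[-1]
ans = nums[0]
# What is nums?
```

Answer: [11, 21, 6, 25, 5]

Derivation:
Trace (tracking nums):
nums = [5, 25, 6, 21, 6]  # -> nums = [5, 25, 6, 21, 6]
nums.reverse()  # -> nums = [6, 21, 6, 25, 5]
nums[0] = nums[0] + nums[-1]  # -> nums = [11, 21, 6, 25, 5]
ans = nums[0]  # -> ans = 11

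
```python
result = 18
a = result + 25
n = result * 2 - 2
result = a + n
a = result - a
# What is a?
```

Trace (tracking a):
result = 18  # -> result = 18
a = result + 25  # -> a = 43
n = result * 2 - 2  # -> n = 34
result = a + n  # -> result = 77
a = result - a  # -> a = 34

Answer: 34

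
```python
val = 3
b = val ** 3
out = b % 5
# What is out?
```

Answer: 2

Derivation:
Trace (tracking out):
val = 3  # -> val = 3
b = val ** 3  # -> b = 27
out = b % 5  # -> out = 2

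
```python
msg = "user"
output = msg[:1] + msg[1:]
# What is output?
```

Trace (tracking output):
msg = 'user'  # -> msg = 'user'
output = msg[:1] + msg[1:]  # -> output = 'user'

Answer: 'user'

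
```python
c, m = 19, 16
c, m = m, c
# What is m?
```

Answer: 19

Derivation:
Trace (tracking m):
c, m = (19, 16)  # -> c = 19, m = 16
c, m = (m, c)  # -> c = 16, m = 19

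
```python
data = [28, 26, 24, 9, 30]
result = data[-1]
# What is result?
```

Answer: 30

Derivation:
Trace (tracking result):
data = [28, 26, 24, 9, 30]  # -> data = [28, 26, 24, 9, 30]
result = data[-1]  # -> result = 30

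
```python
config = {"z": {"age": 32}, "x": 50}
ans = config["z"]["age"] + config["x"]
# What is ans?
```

Answer: 82

Derivation:
Trace (tracking ans):
config = {'z': {'age': 32}, 'x': 50}  # -> config = {'z': {'age': 32}, 'x': 50}
ans = config['z']['age'] + config['x']  # -> ans = 82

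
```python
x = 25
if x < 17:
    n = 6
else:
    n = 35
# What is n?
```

Trace (tracking n):
x = 25  # -> x = 25
if x < 17:  # condition is False
else:
    n = 35  # -> n = 35

Answer: 35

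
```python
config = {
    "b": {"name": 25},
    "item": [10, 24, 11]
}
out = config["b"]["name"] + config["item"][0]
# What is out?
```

Answer: 35

Derivation:
Trace (tracking out):
config = {'b': {'name': 25}, 'item': [10, 24, 11]}  # -> config = {'b': {'name': 25}, 'item': [10, 24, 11]}
out = config['b']['name'] + config['item'][0]  # -> out = 35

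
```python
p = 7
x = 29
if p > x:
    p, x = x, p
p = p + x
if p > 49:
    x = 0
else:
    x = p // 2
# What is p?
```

Trace (tracking p):
p = 7  # -> p = 7
x = 29  # -> x = 29
if p > x:  # condition is False
p = p + x  # -> p = 36
if p > 49:  # condition is False
else:
    x = p // 2  # -> x = 18

Answer: 36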